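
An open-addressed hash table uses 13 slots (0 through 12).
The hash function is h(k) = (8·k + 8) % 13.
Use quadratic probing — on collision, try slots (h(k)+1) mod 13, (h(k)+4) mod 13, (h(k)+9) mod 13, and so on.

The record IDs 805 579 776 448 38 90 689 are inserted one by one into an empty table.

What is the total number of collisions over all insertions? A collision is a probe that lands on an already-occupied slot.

4

805: h=0 → slot 0
579: h=12 → slot 12
776: h=2 → slot 2
448: h=4 → slot 4
38: h=0, probe 0,1 → slot 1
90: h=0, probe 0,1,4,9 → slot 9
689: h=8 → slot 8
Table: [805, 38, 776, _, 448, _, _, _, 689, 90, _, _, 579]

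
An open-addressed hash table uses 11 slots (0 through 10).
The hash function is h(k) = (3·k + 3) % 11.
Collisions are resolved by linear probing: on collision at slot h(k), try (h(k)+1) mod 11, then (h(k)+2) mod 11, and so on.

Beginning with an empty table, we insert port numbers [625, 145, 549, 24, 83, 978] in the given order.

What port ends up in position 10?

625: h=8 -> slot 8
145: h=9 -> slot 9
549: h=0 -> slot 0
24: h=9, probe 9,10 -> slot 10
83: h=10, probe 10,0,1 -> slot 1
978: h=0, probe 0,1,2 -> slot 2
Table: [549, 83, 978, —, —, —, —, —, 625, 145, 24]

24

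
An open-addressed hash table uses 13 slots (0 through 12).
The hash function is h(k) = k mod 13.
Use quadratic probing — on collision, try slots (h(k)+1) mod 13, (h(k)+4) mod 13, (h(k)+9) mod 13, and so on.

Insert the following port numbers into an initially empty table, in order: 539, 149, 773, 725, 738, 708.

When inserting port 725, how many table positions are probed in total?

539 hashes to 6; slot 6 is free → place at 6.
149 hashes to 6; 6 taken → place at 7.
773 hashes to 6; 6,7 taken → place at 10.
725 hashes to 10; 10 taken → place at 11.
738 hashes to 10; 10,11 taken → place at 1.
708 hashes to 6; 6,7,10 taken → place at 2.
Table: [-, 738, 708, -, -, -, 539, 149, -, -, 773, 725, -]

2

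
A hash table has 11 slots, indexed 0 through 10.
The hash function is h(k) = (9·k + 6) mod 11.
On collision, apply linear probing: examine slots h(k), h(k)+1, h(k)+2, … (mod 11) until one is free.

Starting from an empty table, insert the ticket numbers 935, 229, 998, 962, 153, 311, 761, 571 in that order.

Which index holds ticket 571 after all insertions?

Insert 935: h=6, slot 6 empty → index 6.
Insert 229: h=10, slot 10 empty → index 10.
Insert 998: h=1, slot 1 empty → index 1.
Insert 962: h=7, slot 7 empty → index 7.
Insert 153: h=8, slot 8 empty → index 8.
Insert 311: h=0, slot 0 empty → index 0.
Insert 761: h=2, slot 2 empty → index 2.
Insert 571: h=8, slot 8 occupied → index 9.
Table: [311, 998, 761, ∅, ∅, ∅, 935, 962, 153, 571, 229]

9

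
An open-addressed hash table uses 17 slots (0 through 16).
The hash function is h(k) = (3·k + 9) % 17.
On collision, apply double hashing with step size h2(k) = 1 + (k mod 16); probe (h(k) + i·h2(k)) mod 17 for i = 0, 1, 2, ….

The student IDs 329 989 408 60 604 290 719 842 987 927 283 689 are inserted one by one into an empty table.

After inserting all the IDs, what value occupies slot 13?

329 hashes to 10; slot 10 is free => place at 10.
989 hashes to 1; slot 1 is free => place at 1.
408 hashes to 9; slot 9 is free => place at 9.
60 hashes to 2; slot 2 is free => place at 2.
604 hashes to 2, h2=13; 2 taken => place at 15.
290 hashes to 12; slot 12 is free => place at 12.
719 hashes to 7; slot 7 is free => place at 7.
842 hashes to 2, h2=11; 2 taken => place at 13.
987 hashes to 12, h2=12; 12,7,2 taken => place at 14.
927 hashes to 2, h2=16; 2,1 taken => place at 0.
283 hashes to 8; slot 8 is free => place at 8.
689 hashes to 2, h2=2; 2 taken => place at 4.
Table: [927, 989, 60, _, 689, _, _, 719, 283, 408, 329, _, 290, 842, 987, 604, _]

842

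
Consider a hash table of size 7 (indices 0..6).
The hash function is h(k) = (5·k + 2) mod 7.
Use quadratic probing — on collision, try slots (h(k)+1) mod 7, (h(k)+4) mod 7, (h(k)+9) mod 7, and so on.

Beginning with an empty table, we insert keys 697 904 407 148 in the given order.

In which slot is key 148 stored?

2

697 hashes to 1; slot 1 is free => place at 1.
904 hashes to 0; slot 0 is free => place at 0.
407 hashes to 0; 0,1 taken => place at 4.
148 hashes to 0; 0,1,4 taken => place at 2.
Table: [904, 697, 148, —, 407, —, —]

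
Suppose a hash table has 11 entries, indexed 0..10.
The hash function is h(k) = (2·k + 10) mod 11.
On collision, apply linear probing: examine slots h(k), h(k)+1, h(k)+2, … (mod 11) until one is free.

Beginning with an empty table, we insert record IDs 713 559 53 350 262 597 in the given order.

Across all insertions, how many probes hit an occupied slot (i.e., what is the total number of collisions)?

713: h=6 -> slot 6
559: h=6, probe 6,7 -> slot 7
53: h=6, probe 6,7,8 -> slot 8
350: h=6, probe 6,7,8,9 -> slot 9
262: h=6, probe 6,7,8,9,10 -> slot 10
597: h=5 -> slot 5
Table: [—, —, —, —, —, 597, 713, 559, 53, 350, 262]

10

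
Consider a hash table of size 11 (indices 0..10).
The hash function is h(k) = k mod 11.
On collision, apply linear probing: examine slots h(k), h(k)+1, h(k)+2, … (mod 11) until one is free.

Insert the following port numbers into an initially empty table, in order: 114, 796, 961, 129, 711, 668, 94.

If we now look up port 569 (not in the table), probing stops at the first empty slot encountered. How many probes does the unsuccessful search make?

4

Insert 114: h=4, slot 4 empty => index 4.
Insert 796: h=4, slot 4 occupied => index 5.
Insert 961: h=4, slots 4,5 occupied => index 6.
Insert 129: h=8, slot 8 empty => index 8.
Insert 711: h=7, slot 7 empty => index 7.
Insert 668: h=8, slot 8 occupied => index 9.
Insert 94: h=6, slots 6,7,8,9 occupied => index 10.
Table: [., ., ., ., 114, 796, 961, 711, 129, 668, 94]
Lookup 569: h=8, probe 8,9,10,0 → slot 0 empty, not found.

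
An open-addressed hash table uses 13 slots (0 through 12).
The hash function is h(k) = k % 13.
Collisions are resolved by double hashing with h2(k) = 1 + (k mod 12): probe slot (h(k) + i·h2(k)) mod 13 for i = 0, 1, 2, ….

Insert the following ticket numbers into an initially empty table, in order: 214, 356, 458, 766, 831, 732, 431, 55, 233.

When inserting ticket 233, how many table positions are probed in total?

5

214 hashes to 6; slot 6 is free -> place at 6.
356 hashes to 5; slot 5 is free -> place at 5.
458 hashes to 3; slot 3 is free -> place at 3.
766 hashes to 12; slot 12 is free -> place at 12.
831 hashes to 12, h2=4; 12,3 taken -> place at 7.
732 hashes to 4; slot 4 is free -> place at 4.
431 hashes to 2; slot 2 is free -> place at 2.
55 hashes to 3, h2=8; 3 taken -> place at 11.
233 hashes to 12, h2=6; 12,5,11,4 taken -> place at 10.
Table: [—, —, 431, 458, 732, 356, 214, 831, —, —, 233, 55, 766]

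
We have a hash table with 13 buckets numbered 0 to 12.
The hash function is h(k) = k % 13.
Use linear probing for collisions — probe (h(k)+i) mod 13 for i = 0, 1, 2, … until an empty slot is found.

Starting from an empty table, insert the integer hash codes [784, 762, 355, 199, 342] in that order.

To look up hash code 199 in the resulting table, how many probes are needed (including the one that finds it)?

3

784 hashes to 4; slot 4 is free => place at 4.
762 hashes to 8; slot 8 is free => place at 8.
355 hashes to 4; 4 taken => place at 5.
199 hashes to 4; 4,5 taken => place at 6.
342 hashes to 4; 4,5,6 taken => place at 7.
Table: [_, _, _, _, 784, 355, 199, 342, 762, _, _, _, _]
Lookup 199: h=4, probe 4,5,6 → found at 6.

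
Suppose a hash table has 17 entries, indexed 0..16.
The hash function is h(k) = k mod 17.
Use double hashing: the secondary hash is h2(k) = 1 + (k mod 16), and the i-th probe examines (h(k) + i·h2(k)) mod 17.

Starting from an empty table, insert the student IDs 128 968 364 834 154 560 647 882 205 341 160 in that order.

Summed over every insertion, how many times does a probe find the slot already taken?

Insert 128: h=9, slot 9 empty => index 9.
Insert 968: h=16, slot 16 empty => index 16.
Insert 364: h=7, slot 7 empty => index 7.
Insert 834: h=1, slot 1 empty => index 1.
Insert 154: h=1, h2=11, slot 1 occupied => index 12.
Insert 560: h=16, h2=1, slot 16 occupied => index 0.
Insert 647: h=1, h2=8, slots 1,9,0 occupied => index 8.
Insert 882: h=15, slot 15 empty => index 15.
Insert 205: h=1, h2=14, slots 1,15,12,9 occupied => index 6.
Insert 341: h=1, h2=6, slots 1,7 occupied => index 13.
Insert 160: h=7, h2=1, slots 7,8,9 occupied => index 10.
Table: [560, 834, ., ., ., ., 205, 364, 647, 128, 160, ., 154, 341, ., 882, 968]

14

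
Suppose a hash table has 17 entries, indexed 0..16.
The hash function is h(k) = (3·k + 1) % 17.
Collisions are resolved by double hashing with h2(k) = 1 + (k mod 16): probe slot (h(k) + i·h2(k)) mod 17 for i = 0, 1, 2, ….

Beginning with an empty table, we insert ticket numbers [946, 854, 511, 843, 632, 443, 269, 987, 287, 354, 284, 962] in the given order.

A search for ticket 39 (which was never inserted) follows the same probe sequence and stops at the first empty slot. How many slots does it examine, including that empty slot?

2

Insert 946: h=0, slot 0 empty => index 0.
Insert 854: h=13, slot 13 empty => index 13.
Insert 511: h=4, slot 4 empty => index 4.
Insert 843: h=14, slot 14 empty => index 14.
Insert 632: h=10, slot 10 empty => index 10.
Insert 443: h=4, h2=12, slot 4 occupied => index 16.
Insert 269: h=9, slot 9 empty => index 9.
Insert 987: h=4, h2=12, slots 4,16 occupied => index 11.
Insert 287: h=12, slot 12 empty => index 12.
Insert 354: h=9, h2=3, slots 9,12 occupied => index 15.
Insert 284: h=3, slot 3 empty => index 3.
Insert 962: h=14, h2=3, slots 14,0,3 occupied => index 6.
Table: [946, ., ., 284, 511, ., 962, ., ., 269, 632, 987, 287, 854, 843, 354, 443]
Lookup 39: h=16, h2=8, probe 16,7 → slot 7 empty, not found.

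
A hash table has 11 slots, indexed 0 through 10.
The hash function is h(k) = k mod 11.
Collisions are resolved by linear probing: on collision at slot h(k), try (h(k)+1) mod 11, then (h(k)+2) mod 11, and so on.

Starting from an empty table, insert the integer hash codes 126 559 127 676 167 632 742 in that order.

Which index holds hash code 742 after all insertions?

126 hashes to 5; slot 5 is free => place at 5.
559 hashes to 9; slot 9 is free => place at 9.
127 hashes to 6; slot 6 is free => place at 6.
676 hashes to 5; 5,6 taken => place at 7.
167 hashes to 2; slot 2 is free => place at 2.
632 hashes to 5; 5,6,7 taken => place at 8.
742 hashes to 5; 5,6,7,8,9 taken => place at 10.
Table: [∅, ∅, 167, ∅, ∅, 126, 127, 676, 632, 559, 742]

10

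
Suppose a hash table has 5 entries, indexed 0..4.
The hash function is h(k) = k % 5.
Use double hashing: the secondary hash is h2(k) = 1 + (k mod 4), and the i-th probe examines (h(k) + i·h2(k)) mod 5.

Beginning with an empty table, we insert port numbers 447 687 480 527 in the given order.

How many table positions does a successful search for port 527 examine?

Insert 447: h=2, slot 2 empty -> index 2.
Insert 687: h=2, h2=4, slot 2 occupied -> index 1.
Insert 480: h=0, slot 0 empty -> index 0.
Insert 527: h=2, h2=4, slots 2,1,0 occupied -> index 4.
Table: [480, 687, 447, ., 527]
Lookup 527: h=2, h2=4, probe 2,1,0,4 → found at 4.

4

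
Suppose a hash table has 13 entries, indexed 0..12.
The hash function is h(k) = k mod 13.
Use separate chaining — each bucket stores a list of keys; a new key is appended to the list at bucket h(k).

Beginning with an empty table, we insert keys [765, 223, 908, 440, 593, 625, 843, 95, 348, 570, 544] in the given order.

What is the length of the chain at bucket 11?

Insert 765: h=11, bucket 11 empty → new chain.
Insert 223: h=2, bucket 2 empty → new chain.
Insert 908: h=11, bucket 11 nonempty → append to chain.
Insert 440: h=11, bucket 11 nonempty → append to chain.
Insert 593: h=8, bucket 8 empty → new chain.
Insert 625: h=1, bucket 1 empty → new chain.
Insert 843: h=11, bucket 11 nonempty → append to chain.
Insert 95: h=4, bucket 4 empty → new chain.
Insert 348: h=10, bucket 10 empty → new chain.
Insert 570: h=11, bucket 11 nonempty → append to chain.
Insert 544: h=11, bucket 11 nonempty → append to chain.
Final buckets:
0: _
1: 625
2: 223
3: _
4: 95
5: _
6: _
7: _
8: 593
9: _
10: 348
11: 765 -> 908 -> 440 -> 843 -> 570 -> 544
12: _

6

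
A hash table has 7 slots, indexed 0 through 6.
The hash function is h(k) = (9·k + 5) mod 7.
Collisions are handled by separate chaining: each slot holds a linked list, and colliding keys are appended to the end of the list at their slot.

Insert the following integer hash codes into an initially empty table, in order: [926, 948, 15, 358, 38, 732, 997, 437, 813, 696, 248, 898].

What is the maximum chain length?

6

926 → bucket 2
948 → bucket 4
15 → bucket 0
358 → bucket 0 (collision)
38 → bucket 4 (collision)
732 → bucket 6
997 → bucket 4 (collision)
437 → bucket 4 (collision)
813 → bucket 0 (collision)
696 → bucket 4 (collision)
248 → bucket 4 (collision)
898 → bucket 2 (collision)
Final buckets:
0: 15 -> 358 -> 813
1: .
2: 926 -> 898
3: .
4: 948 -> 38 -> 997 -> 437 -> 696 -> 248
5: .
6: 732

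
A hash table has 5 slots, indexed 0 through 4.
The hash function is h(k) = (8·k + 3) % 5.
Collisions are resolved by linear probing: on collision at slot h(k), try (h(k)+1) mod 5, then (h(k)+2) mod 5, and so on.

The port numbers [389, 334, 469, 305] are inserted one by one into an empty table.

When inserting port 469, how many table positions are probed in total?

Insert 389: h=0, slot 0 empty → index 0.
Insert 334: h=0, slot 0 occupied → index 1.
Insert 469: h=0, slots 0,1 occupied → index 2.
Insert 305: h=3, slot 3 empty → index 3.
Table: [389, 334, 469, 305, -]

3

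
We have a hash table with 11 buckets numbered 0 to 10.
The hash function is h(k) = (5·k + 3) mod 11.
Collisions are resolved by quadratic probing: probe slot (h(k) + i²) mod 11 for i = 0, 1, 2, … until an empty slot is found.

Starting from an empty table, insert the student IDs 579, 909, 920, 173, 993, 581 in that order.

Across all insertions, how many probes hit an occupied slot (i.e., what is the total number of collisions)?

3

579 hashes to 5; slot 5 is free -> place at 5.
909 hashes to 5; 5 taken -> place at 6.
920 hashes to 5; 5,6 taken -> place at 9.
173 hashes to 10; slot 10 is free -> place at 10.
993 hashes to 7; slot 7 is free -> place at 7.
581 hashes to 4; slot 4 is free -> place at 4.
Table: [_, _, _, _, 581, 579, 909, 993, _, 920, 173]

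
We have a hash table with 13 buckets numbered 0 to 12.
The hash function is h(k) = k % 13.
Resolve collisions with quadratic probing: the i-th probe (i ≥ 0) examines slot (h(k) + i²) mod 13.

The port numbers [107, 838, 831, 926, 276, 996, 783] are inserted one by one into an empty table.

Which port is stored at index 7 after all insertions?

107 hashes to 3; slot 3 is free => place at 3.
838 hashes to 6; slot 6 is free => place at 6.
831 hashes to 12; slot 12 is free => place at 12.
926 hashes to 3; 3 taken => place at 4.
276 hashes to 3; 3,4 taken => place at 7.
996 hashes to 8; slot 8 is free => place at 8.
783 hashes to 3; 3,4,7,12,6 taken => place at 2.
Table: [-, -, 783, 107, 926, -, 838, 276, 996, -, -, -, 831]

276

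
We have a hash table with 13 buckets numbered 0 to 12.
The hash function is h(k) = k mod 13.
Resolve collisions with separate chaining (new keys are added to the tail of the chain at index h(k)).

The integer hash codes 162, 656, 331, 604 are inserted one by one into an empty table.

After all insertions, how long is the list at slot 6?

Insert 162: h=6, bucket 6 empty → new chain.
Insert 656: h=6, bucket 6 nonempty → append to chain.
Insert 331: h=6, bucket 6 nonempty → append to chain.
Insert 604: h=6, bucket 6 nonempty → append to chain.
Final buckets:
0: —
1: —
2: —
3: —
4: —
5: —
6: 162 -> 656 -> 331 -> 604
7: —
8: —
9: —
10: —
11: —
12: —

4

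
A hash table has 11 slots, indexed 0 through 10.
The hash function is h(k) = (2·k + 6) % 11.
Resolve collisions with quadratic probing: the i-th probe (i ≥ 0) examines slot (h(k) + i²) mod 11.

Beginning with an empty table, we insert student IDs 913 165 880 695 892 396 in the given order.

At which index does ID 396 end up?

Insert 913: h=6, slot 6 empty → index 6.
Insert 165: h=6, slot 6 occupied → index 7.
Insert 880: h=6, slots 6,7 occupied → index 10.
Insert 695: h=10, slot 10 occupied → index 0.
Insert 892: h=8, slot 8 empty → index 8.
Insert 396: h=6, slots 6,7,10 occupied → index 4.
Table: [695, ., ., ., 396, ., 913, 165, 892, ., 880]

4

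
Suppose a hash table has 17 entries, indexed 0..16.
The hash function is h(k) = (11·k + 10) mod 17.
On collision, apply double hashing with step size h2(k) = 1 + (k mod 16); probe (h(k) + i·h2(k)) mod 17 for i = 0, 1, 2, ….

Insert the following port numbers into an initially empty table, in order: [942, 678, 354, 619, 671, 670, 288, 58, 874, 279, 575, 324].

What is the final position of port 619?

942 hashes to 2; slot 2 is free → place at 2.
678 hashes to 5; slot 5 is free → place at 5.
354 hashes to 11; slot 11 is free → place at 11.
619 hashes to 2, h2=12; 2 taken → place at 14.
671 hashes to 13; slot 13 is free → place at 13.
670 hashes to 2, h2=15; 2 taken → place at 0.
288 hashes to 16; slot 16 is free → place at 16.
58 hashes to 2, h2=11; 2,13 taken → place at 7.
874 hashes to 2, h2=11; 2,13,7 taken → place at 1.
279 hashes to 2, h2=8; 2 taken → place at 10.
575 hashes to 11, h2=16; 11,10 taken → place at 9.
324 hashes to 4; slot 4 is free → place at 4.
Table: [670, 874, 942, ∅, 324, 678, ∅, 58, ∅, 575, 279, 354, ∅, 671, 619, ∅, 288]

14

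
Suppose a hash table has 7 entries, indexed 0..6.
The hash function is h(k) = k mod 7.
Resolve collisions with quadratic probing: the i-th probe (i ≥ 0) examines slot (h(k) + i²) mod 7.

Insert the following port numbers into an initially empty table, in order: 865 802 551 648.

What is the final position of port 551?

6

865 hashes to 4; slot 4 is free => place at 4.
802 hashes to 4; 4 taken => place at 5.
551 hashes to 5; 5 taken => place at 6.
648 hashes to 4; 4,5 taken => place at 1.
Table: [_, 648, _, _, 865, 802, 551]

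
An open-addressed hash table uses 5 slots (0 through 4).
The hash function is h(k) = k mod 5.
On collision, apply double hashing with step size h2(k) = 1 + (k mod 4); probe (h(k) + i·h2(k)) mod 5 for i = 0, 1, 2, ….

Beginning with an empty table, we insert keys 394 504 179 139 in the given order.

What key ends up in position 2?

139

Insert 394: h=4, slot 4 empty -> index 4.
Insert 504: h=4, h2=1, slot 4 occupied -> index 0.
Insert 179: h=4, h2=4, slot 4 occupied -> index 3.
Insert 139: h=4, h2=4, slots 4,3 occupied -> index 2.
Table: [504, -, 139, 179, 394]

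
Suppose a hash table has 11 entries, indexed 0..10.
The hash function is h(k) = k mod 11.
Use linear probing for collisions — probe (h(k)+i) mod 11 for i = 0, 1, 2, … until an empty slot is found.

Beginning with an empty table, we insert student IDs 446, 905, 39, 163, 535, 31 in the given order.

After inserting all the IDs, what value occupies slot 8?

446: h=6 => slot 6
905: h=3 => slot 3
39: h=6, probe 6,7 => slot 7
163: h=9 => slot 9
535: h=7, probe 7,8 => slot 8
31: h=9, probe 9,10 => slot 10
Table: [—, —, —, 905, —, —, 446, 39, 535, 163, 31]

535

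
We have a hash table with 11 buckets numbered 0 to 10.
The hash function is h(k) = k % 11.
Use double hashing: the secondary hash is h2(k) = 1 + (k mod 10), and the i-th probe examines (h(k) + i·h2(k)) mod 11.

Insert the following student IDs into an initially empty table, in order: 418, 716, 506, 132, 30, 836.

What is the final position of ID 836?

418 hashes to 0; slot 0 is free -> place at 0.
716 hashes to 1; slot 1 is free -> place at 1.
506 hashes to 0, h2=7; 0 taken -> place at 7.
132 hashes to 0, h2=3; 0 taken -> place at 3.
30 hashes to 8; slot 8 is free -> place at 8.
836 hashes to 0, h2=7; 0,7,3 taken -> place at 10.
Table: [418, 716, _, 132, _, _, _, 506, 30, _, 836]

10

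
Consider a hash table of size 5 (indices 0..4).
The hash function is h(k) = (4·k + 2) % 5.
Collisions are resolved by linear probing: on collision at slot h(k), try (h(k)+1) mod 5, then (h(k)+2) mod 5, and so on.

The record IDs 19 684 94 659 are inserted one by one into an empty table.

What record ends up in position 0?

Insert 19: h=3, slot 3 empty => index 3.
Insert 684: h=3, slot 3 occupied => index 4.
Insert 94: h=3, slots 3,4 occupied => index 0.
Insert 659: h=3, slots 3,4,0 occupied => index 1.
Table: [94, 659, ∅, 19, 684]

94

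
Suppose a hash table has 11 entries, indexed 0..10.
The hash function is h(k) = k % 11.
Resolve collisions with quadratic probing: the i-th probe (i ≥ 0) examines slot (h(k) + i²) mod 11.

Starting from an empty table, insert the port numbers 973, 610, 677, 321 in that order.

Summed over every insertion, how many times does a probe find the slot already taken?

Insert 973: h=5, slot 5 empty => index 5.
Insert 610: h=5, slot 5 occupied => index 6.
Insert 677: h=6, slot 6 occupied => index 7.
Insert 321: h=2, slot 2 empty => index 2.
Table: [_, _, 321, _, _, 973, 610, 677, _, _, _]

2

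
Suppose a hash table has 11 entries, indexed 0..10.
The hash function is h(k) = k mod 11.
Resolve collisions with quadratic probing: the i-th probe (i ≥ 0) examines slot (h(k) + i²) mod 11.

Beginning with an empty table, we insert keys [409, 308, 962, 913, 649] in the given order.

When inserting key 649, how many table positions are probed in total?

3

409 hashes to 2; slot 2 is free => place at 2.
308 hashes to 0; slot 0 is free => place at 0.
962 hashes to 5; slot 5 is free => place at 5.
913 hashes to 0; 0 taken => place at 1.
649 hashes to 0; 0,1 taken => place at 4.
Table: [308, 913, 409, —, 649, 962, —, —, —, —, —]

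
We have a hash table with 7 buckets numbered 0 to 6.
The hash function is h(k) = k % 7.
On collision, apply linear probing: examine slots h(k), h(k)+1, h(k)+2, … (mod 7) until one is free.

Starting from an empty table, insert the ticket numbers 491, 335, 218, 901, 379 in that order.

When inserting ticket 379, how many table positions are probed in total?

491 hashes to 1; slot 1 is free -> place at 1.
335 hashes to 6; slot 6 is free -> place at 6.
218 hashes to 1; 1 taken -> place at 2.
901 hashes to 5; slot 5 is free -> place at 5.
379 hashes to 1; 1,2 taken -> place at 3.
Table: [_, 491, 218, 379, _, 901, 335]

3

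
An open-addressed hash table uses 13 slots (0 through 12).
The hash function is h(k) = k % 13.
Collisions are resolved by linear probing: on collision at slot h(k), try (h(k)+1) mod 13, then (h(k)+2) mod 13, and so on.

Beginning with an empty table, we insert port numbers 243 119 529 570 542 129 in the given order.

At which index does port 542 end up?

Insert 243: h=9, slot 9 empty → index 9.
Insert 119: h=2, slot 2 empty → index 2.
Insert 529: h=9, slot 9 occupied → index 10.
Insert 570: h=11, slot 11 empty → index 11.
Insert 542: h=9, slots 9,10,11 occupied → index 12.
Insert 129: h=12, slot 12 occupied → index 0.
Table: [129, ., 119, ., ., ., ., ., ., 243, 529, 570, 542]

12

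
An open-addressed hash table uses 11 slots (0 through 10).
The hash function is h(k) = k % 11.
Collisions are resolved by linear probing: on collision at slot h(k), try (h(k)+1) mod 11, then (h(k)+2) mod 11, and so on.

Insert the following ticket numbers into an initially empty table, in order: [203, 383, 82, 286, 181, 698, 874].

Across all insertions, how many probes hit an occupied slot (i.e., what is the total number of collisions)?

203 hashes to 5; slot 5 is free → place at 5.
383 hashes to 9; slot 9 is free → place at 9.
82 hashes to 5; 5 taken → place at 6.
286 hashes to 0; slot 0 is free → place at 0.
181 hashes to 5; 5,6 taken → place at 7.
698 hashes to 5; 5,6,7 taken → place at 8.
874 hashes to 5; 5,6,7,8,9 taken → place at 10.
Table: [286, _, _, _, _, 203, 82, 181, 698, 383, 874]

11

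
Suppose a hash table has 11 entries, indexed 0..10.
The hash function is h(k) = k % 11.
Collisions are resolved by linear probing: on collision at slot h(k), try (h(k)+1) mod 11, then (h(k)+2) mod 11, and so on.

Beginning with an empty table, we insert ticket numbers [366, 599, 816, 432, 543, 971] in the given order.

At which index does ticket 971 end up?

7

366 hashes to 3; slot 3 is free → place at 3.
599 hashes to 5; slot 5 is free → place at 5.
816 hashes to 2; slot 2 is free → place at 2.
432 hashes to 3; 3 taken → place at 4.
543 hashes to 4; 4,5 taken → place at 6.
971 hashes to 3; 3,4,5,6 taken → place at 7.
Table: [∅, ∅, 816, 366, 432, 599, 543, 971, ∅, ∅, ∅]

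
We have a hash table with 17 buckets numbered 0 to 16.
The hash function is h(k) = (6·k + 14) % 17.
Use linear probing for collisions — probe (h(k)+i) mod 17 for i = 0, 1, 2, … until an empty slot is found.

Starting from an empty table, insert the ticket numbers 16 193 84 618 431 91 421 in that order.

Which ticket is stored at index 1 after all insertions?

431

Insert 16: h=8, slot 8 empty => index 8.
Insert 193: h=16, slot 16 empty => index 16.
Insert 84: h=8, slot 8 occupied => index 9.
Insert 618: h=16, slot 16 occupied => index 0.
Insert 431: h=16, slots 16,0 occupied => index 1.
Insert 91: h=16, slots 16,0,1 occupied => index 2.
Insert 421: h=7, slot 7 empty => index 7.
Table: [618, 431, 91, —, —, —, —, 421, 16, 84, —, —, —, —, —, —, 193]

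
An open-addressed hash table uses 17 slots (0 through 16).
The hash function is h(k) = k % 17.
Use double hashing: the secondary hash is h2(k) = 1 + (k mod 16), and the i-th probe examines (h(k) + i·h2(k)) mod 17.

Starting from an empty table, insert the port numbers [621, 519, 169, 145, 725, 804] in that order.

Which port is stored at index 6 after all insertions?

725

621: h=9 -> slot 9
519: h=9, h2=8, probe 9,0 -> slot 0
169: h=16 -> slot 16
145: h=9, h2=2, probe 9,11 -> slot 11
725: h=11, h2=6, probe 11,0,6 -> slot 6
804: h=5 -> slot 5
Table: [519, -, -, -, -, 804, 725, -, -, 621, -, 145, -, -, -, -, 169]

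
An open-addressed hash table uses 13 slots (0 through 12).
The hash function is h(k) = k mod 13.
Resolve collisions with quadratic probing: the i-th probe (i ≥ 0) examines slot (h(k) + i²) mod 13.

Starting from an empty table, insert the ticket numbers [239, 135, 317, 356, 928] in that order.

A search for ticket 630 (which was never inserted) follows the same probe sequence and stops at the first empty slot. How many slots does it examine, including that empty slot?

2

Insert 239: h=5, slot 5 empty -> index 5.
Insert 135: h=5, slot 5 occupied -> index 6.
Insert 317: h=5, slots 5,6 occupied -> index 9.
Insert 356: h=5, slots 5,6,9 occupied -> index 1.
Insert 928: h=5, slots 5,6,9,1 occupied -> index 8.
Table: [-, 356, -, -, -, 239, 135, -, 928, 317, -, -, -]
Lookup 630: h=6, probe 6,7 → slot 7 empty, not found.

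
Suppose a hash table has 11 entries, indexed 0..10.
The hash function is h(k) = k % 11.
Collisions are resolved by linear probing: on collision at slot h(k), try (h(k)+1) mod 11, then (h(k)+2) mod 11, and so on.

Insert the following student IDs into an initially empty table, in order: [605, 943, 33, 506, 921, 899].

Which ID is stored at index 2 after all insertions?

506

605: h=0 => slot 0
943: h=8 => slot 8
33: h=0, probe 0,1 => slot 1
506: h=0, probe 0,1,2 => slot 2
921: h=8, probe 8,9 => slot 9
899: h=8, probe 8,9,10 => slot 10
Table: [605, 33, 506, ., ., ., ., ., 943, 921, 899]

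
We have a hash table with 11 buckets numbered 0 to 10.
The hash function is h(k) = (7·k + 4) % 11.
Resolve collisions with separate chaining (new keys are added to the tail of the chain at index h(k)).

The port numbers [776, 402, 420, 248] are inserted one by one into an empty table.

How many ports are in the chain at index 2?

3

776 -> bucket 2
402 -> bucket 2 (collision)
420 -> bucket 7
248 -> bucket 2 (collision)
Final buckets:
0: .
1: .
2: 776 -> 402 -> 248
3: .
4: .
5: .
6: .
7: 420
8: .
9: .
10: .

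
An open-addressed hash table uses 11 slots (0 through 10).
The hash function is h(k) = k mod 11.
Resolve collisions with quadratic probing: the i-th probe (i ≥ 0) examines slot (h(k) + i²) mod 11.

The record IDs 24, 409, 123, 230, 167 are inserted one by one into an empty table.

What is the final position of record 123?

24: h=2 -> slot 2
409: h=2, probe 2,3 -> slot 3
123: h=2, probe 2,3,6 -> slot 6
230: h=10 -> slot 10
167: h=2, probe 2,3,6,0 -> slot 0
Table: [167, _, 24, 409, _, _, 123, _, _, _, 230]

6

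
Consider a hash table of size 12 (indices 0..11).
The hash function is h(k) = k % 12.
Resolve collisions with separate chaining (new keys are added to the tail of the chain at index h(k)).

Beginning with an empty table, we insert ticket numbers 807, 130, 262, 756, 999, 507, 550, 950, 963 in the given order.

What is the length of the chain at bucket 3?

4

Insert 807: h=3, bucket 3 empty -> new chain.
Insert 130: h=10, bucket 10 empty -> new chain.
Insert 262: h=10, bucket 10 nonempty -> append to chain.
Insert 756: h=0, bucket 0 empty -> new chain.
Insert 999: h=3, bucket 3 nonempty -> append to chain.
Insert 507: h=3, bucket 3 nonempty -> append to chain.
Insert 550: h=10, bucket 10 nonempty -> append to chain.
Insert 950: h=2, bucket 2 empty -> new chain.
Insert 963: h=3, bucket 3 nonempty -> append to chain.
Final buckets:
0: 756
1: _
2: 950
3: 807 -> 999 -> 507 -> 963
4: _
5: _
6: _
7: _
8: _
9: _
10: 130 -> 262 -> 550
11: _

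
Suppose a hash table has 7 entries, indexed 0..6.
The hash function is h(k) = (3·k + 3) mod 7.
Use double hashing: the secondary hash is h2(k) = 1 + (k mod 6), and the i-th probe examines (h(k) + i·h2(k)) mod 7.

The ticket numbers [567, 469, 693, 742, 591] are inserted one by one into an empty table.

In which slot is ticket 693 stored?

0

Insert 567: h=3, slot 3 empty -> index 3.
Insert 469: h=3, h2=2, slot 3 occupied -> index 5.
Insert 693: h=3, h2=4, slot 3 occupied -> index 0.
Insert 742: h=3, h2=5, slot 3 occupied -> index 1.
Insert 591: h=5, h2=4, slot 5 occupied -> index 2.
Table: [693, 742, 591, 567, _, 469, _]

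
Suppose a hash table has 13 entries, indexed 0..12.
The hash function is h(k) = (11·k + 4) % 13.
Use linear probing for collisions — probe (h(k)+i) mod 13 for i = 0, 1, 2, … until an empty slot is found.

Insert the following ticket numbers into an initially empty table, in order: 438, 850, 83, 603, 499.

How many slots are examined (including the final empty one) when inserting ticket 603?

438 hashes to 12; slot 12 is free => place at 12.
850 hashes to 7; slot 7 is free => place at 7.
83 hashes to 7; 7 taken => place at 8.
603 hashes to 7; 7,8 taken => place at 9.
499 hashes to 7; 7,8,9 taken => place at 10.
Table: [_, _, _, _, _, _, _, 850, 83, 603, 499, _, 438]

3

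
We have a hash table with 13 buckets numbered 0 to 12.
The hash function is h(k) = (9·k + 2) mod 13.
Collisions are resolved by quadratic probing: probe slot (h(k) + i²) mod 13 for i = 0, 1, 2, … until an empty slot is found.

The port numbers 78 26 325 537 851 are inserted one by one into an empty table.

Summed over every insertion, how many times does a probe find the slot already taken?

Insert 78: h=2, slot 2 empty → index 2.
Insert 26: h=2, slot 2 occupied → index 3.
Insert 325: h=2, slots 2,3 occupied → index 6.
Insert 537: h=12, slot 12 empty → index 12.
Insert 851: h=4, slot 4 empty → index 4.
Table: [_, _, 78, 26, 851, _, 325, _, _, _, _, _, 537]

3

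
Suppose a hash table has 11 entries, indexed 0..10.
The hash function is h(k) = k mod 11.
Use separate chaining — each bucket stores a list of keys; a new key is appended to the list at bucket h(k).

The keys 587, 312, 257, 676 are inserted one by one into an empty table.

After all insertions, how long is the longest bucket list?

587 -> bucket 4
312 -> bucket 4 (collision)
257 -> bucket 4 (collision)
676 -> bucket 5
Final buckets:
0: ∅
1: ∅
2: ∅
3: ∅
4: 587 -> 312 -> 257
5: 676
6: ∅
7: ∅
8: ∅
9: ∅
10: ∅

3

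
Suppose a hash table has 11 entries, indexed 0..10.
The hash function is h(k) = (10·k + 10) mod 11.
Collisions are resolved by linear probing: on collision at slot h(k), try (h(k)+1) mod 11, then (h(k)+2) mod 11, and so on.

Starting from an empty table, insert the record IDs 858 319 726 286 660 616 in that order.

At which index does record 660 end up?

3

858 hashes to 10; slot 10 is free -> place at 10.
319 hashes to 10; 10 taken -> place at 0.
726 hashes to 10; 10,0 taken -> place at 1.
286 hashes to 10; 10,0,1 taken -> place at 2.
660 hashes to 10; 10,0,1,2 taken -> place at 3.
616 hashes to 10; 10,0,1,2,3 taken -> place at 4.
Table: [319, 726, 286, 660, 616, ., ., ., ., ., 858]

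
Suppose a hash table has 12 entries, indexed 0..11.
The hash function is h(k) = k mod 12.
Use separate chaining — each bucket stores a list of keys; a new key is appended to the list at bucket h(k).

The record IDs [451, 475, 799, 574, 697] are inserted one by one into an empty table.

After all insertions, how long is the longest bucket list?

3

Insert 451: h=7, bucket 7 empty -> new chain.
Insert 475: h=7, bucket 7 nonempty -> append to chain.
Insert 799: h=7, bucket 7 nonempty -> append to chain.
Insert 574: h=10, bucket 10 empty -> new chain.
Insert 697: h=1, bucket 1 empty -> new chain.
Final buckets:
0: —
1: 697
2: —
3: —
4: —
5: —
6: —
7: 451 -> 475 -> 799
8: —
9: —
10: 574
11: —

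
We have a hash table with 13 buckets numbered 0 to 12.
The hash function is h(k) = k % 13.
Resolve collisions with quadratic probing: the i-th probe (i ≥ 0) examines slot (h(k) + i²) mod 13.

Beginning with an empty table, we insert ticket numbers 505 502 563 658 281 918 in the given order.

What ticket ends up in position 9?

Insert 505: h=11, slot 11 empty -> index 11.
Insert 502: h=8, slot 8 empty -> index 8.
Insert 563: h=4, slot 4 empty -> index 4.
Insert 658: h=8, slot 8 occupied -> index 9.
Insert 281: h=8, slots 8,9 occupied -> index 12.
Insert 918: h=8, slots 8,9,12,4,11 occupied -> index 7.
Table: [∅, ∅, ∅, ∅, 563, ∅, ∅, 918, 502, 658, ∅, 505, 281]

658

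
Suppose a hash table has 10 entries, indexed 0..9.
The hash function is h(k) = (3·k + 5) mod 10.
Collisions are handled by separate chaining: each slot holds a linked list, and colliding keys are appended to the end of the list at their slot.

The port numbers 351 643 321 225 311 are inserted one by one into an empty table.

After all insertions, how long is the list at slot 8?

Insert 351: h=8, bucket 8 empty -> new chain.
Insert 643: h=4, bucket 4 empty -> new chain.
Insert 321: h=8, bucket 8 nonempty -> append to chain.
Insert 225: h=0, bucket 0 empty -> new chain.
Insert 311: h=8, bucket 8 nonempty -> append to chain.
Final buckets:
0: 225
1: ∅
2: ∅
3: ∅
4: 643
5: ∅
6: ∅
7: ∅
8: 351 -> 321 -> 311
9: ∅

3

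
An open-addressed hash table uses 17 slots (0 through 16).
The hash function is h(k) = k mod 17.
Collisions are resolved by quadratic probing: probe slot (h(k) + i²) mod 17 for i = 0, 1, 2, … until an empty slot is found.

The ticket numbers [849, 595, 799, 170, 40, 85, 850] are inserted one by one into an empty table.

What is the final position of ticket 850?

8

Insert 849: h=16, slot 16 empty -> index 16.
Insert 595: h=0, slot 0 empty -> index 0.
Insert 799: h=0, slot 0 occupied -> index 1.
Insert 170: h=0, slots 0,1 occupied -> index 4.
Insert 40: h=6, slot 6 empty -> index 6.
Insert 85: h=0, slots 0,1,4 occupied -> index 9.
Insert 850: h=0, slots 0,1,4,9,16 occupied -> index 8.
Table: [595, 799, ∅, ∅, 170, ∅, 40, ∅, 850, 85, ∅, ∅, ∅, ∅, ∅, ∅, 849]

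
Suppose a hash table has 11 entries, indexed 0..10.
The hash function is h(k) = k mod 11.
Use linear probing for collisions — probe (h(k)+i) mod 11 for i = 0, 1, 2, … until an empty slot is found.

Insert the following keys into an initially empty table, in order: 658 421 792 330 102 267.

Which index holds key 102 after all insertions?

4

Insert 658: h=9, slot 9 empty -> index 9.
Insert 421: h=3, slot 3 empty -> index 3.
Insert 792: h=0, slot 0 empty -> index 0.
Insert 330: h=0, slot 0 occupied -> index 1.
Insert 102: h=3, slot 3 occupied -> index 4.
Insert 267: h=3, slots 3,4 occupied -> index 5.
Table: [792, 330, ∅, 421, 102, 267, ∅, ∅, ∅, 658, ∅]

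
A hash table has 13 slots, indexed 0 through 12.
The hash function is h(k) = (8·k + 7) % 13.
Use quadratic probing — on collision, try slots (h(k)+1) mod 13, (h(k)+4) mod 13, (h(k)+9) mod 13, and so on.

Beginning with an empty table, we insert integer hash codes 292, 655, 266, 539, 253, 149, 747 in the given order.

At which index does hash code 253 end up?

12

292: h=3 -> slot 3
655: h=8 -> slot 8
266: h=3, probe 3,4 -> slot 4
539: h=3, probe 3,4,7 -> slot 7
253: h=3, probe 3,4,7,12 -> slot 12
149: h=3, probe 3,4,7,12,6 -> slot 6
747: h=3, probe 3,4,7,12,6,2 -> slot 2
Table: [., ., 747, 292, 266, ., 149, 539, 655, ., ., ., 253]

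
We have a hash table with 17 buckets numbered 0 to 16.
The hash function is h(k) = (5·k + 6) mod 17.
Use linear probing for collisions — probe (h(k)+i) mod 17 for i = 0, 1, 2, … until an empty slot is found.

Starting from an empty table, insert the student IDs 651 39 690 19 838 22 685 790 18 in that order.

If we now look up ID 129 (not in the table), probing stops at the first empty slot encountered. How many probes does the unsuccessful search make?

651: h=14 -> slot 14
39: h=14, probe 14,15 -> slot 15
690: h=5 -> slot 5
19: h=16 -> slot 16
838: h=14, probe 14,15,16,0 -> slot 0
22: h=14, probe 14,15,16,0,1 -> slot 1
685: h=14, probe 14,15,16,0,1,2 -> slot 2
790: h=12 -> slot 12
18: h=11 -> slot 11
Table: [838, 22, 685, _, _, 690, _, _, _, _, _, 18, 790, _, 651, 39, 19]
Lookup 129: h=5, probe 5,6 → slot 6 empty, not found.

2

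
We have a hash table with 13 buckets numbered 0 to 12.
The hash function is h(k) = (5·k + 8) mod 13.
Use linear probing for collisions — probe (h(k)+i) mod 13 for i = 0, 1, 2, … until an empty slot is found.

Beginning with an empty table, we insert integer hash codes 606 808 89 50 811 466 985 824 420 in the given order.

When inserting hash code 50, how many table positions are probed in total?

606: h=9 -> slot 9
808: h=5 -> slot 5
89: h=11 -> slot 11
50: h=11, probe 11,12 -> slot 12
811: h=7 -> slot 7
466: h=11, probe 11,12,0 -> slot 0
985: h=6 -> slot 6
824: h=7, probe 7,8 -> slot 8
420: h=2 -> slot 2
Table: [466, -, 420, -, -, 808, 985, 811, 824, 606, -, 89, 50]

2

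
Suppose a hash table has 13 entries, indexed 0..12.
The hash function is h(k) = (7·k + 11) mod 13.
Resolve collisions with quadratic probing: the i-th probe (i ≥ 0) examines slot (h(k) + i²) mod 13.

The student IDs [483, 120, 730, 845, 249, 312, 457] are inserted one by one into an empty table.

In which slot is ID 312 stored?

2

483: h=12 => slot 12
120: h=6 => slot 6
730: h=12, probe 12,0 => slot 0
845: h=11 => slot 11
249: h=12, probe 12,0,3 => slot 3
312: h=11, probe 11,12,2 => slot 2
457: h=12, probe 12,0,3,8 => slot 8
Table: [730, ., 312, 249, ., ., 120, ., 457, ., ., 845, 483]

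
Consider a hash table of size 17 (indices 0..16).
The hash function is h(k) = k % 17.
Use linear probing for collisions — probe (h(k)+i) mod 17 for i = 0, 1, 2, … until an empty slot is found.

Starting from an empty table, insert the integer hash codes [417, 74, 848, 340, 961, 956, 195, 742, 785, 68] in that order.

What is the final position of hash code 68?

1

417 hashes to 9; slot 9 is free → place at 9.
74 hashes to 6; slot 6 is free → place at 6.
848 hashes to 15; slot 15 is free → place at 15.
340 hashes to 0; slot 0 is free → place at 0.
961 hashes to 9; 9 taken → place at 10.
956 hashes to 4; slot 4 is free → place at 4.
195 hashes to 8; slot 8 is free → place at 8.
742 hashes to 11; slot 11 is free → place at 11.
785 hashes to 3; slot 3 is free → place at 3.
68 hashes to 0; 0 taken → place at 1.
Table: [340, 68, ∅, 785, 956, ∅, 74, ∅, 195, 417, 961, 742, ∅, ∅, ∅, 848, ∅]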